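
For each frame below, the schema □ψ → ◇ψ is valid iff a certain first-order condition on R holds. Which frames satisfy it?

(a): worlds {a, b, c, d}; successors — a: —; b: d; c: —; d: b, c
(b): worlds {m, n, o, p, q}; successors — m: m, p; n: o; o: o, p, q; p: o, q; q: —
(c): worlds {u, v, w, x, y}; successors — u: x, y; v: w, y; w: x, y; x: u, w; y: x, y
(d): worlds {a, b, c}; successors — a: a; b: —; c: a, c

Frame correspondent (Sahlqvist): ∀x ∃y Rxy — i.e. seriality.
(a): fails — world a has no successor.
(b): fails — world q has no successor.
(c): satisfies the condition.
(d): fails — world b has no successor.

(c)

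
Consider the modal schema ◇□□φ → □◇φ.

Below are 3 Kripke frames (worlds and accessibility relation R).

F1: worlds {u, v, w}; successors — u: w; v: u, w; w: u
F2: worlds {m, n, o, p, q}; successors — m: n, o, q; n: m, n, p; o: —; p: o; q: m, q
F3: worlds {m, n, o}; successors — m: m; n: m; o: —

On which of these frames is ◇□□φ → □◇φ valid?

F3

Frame correspondent (Sahlqvist): ∀x ∀y ∀z ((xRy ∧ xRz) → ∃w (yR²w ∧ zRw)) — i.e. a generalized confluence (Geach) condition.
F1: fails — uRw, uRw but no t with wR²t and wRt.
F2: fails — mRn, mRo but no w with nR²w and oRw.
F3: satisfies the condition.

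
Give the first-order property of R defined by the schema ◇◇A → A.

This is a Sahlqvist (Geach-type) schema ◇^2□^0A → □^0◇^0A.
First-order correspondent: ∀x ∀y (xR²y → ∃w (y = w ∧ x = w)).

∀x ∀y (xR²y → ∃w (y = w ∧ x = w))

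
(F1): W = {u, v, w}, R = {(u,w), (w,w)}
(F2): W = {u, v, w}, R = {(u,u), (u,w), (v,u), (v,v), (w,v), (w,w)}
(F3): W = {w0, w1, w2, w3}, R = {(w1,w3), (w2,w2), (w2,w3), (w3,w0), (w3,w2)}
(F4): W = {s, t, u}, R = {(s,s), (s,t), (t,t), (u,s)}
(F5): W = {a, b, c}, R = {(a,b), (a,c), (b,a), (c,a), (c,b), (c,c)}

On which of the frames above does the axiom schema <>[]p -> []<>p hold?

(F1), (F2), (F4)

The schema corresponds to convergence: forall x forall y forall z (Rxy & Rxz -> exists w (Ryw & Rzw)).
(F1): holds.
(F2): holds.
(F3): fails — Rw3w2 and Rw3w0 but w2 and w0 have no common successor.
(F4): holds.
(F5): fails — Rcb and Rca but b and a have no common successor.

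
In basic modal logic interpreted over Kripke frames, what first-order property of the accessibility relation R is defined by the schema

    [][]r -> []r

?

Suppose □□r→□r is valid. Take Rxy and set V(r)={w : xR²w}. Then □□r at x, so □r at x, so r at y, i.e. ∃z(Rxz∧Rzy).

Density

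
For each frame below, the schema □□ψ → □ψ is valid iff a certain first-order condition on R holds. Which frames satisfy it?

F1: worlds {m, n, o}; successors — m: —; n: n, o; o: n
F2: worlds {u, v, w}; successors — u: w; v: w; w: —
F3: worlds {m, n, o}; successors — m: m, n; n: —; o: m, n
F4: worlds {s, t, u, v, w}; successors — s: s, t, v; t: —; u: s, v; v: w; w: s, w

F1, F3, F4

The schema corresponds to density: ∀x ∀y (Rxy → ∃z (Rxz ∧ Rzy)).
F1: holds.
F2: fails — Ruw but no z with Ruz and Rzw.
F3: holds.
F4: holds.
Valid on: F1, F3, F4.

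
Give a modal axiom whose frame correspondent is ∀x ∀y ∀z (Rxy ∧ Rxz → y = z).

◇r → □r

The condition is partial functionality. The CD schema ◇r → □r defines it.
Suppose ◇r→□r is valid. Take Rxy, Rxz and set V(r)={y}. Then ◇r at x, so □r at x, so r at z, i.e. z=y.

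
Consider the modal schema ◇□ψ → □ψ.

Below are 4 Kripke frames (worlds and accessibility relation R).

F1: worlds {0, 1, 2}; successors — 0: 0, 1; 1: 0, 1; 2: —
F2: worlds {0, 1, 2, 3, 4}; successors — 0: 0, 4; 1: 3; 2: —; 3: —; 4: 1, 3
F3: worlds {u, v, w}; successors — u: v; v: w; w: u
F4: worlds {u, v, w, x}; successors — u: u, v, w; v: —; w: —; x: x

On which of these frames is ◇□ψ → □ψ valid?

F1

Frame correspondent (Sahlqvist): ∀x ∀y ∀z (Rxy ∧ Rxz → Ryz) — i.e. the Euclidean property.
F1: condition met.
F2: fails — R04 and R00 but not R40.
F3: fails — Ruv and Ruv but not Rvv.
F4: fails — Ruv and Ruv but not Rvv.
Valid on: F1.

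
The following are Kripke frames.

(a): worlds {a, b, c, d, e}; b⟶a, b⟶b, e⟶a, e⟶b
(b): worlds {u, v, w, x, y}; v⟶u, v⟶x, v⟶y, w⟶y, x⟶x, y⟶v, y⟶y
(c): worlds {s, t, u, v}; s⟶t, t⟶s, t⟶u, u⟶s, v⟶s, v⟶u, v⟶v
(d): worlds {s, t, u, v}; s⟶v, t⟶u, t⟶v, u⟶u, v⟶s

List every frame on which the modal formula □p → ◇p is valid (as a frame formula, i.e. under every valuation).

(c), (d)

Frame correspondent (Sahlqvist): ∀x ∃y Rxy — i.e. seriality.
(a): fails — world a has no successor.
(b): fails — world u has no successor.
(c): condition met.
(d): condition met.
Valid on: (c), (d).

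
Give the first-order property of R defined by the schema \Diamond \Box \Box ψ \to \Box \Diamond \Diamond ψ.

This is a Sahlqvist (Geach-type) schema ◇^1□^2ψ → □^1◇^2ψ.
Minimal-valuation argument: fix x; take any y with xR^1y and any z with xR^1z. Set V(ψ) to the set of worlds R-reachable from y in exactly 2 steps. Then □^2ψ holds at y, so the antecedent holds at x; validity forces ◇^2ψ at z, giving a w with zR^2w and yR^2w.
First-order correspondent: \forall x \forall y \forall z ((xRy \wedge xRz) \to \exists w (y R^2 w \wedge z R^2 w)).

\forall x \forall y \forall z ((xRy \wedge xRz) \to \exists w (y R^2 w \wedge z R^2 w))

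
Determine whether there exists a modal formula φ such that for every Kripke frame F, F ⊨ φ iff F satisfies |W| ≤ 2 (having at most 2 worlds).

No

Any modally definable frame class is closed under disjoint unions.
Any modal formula valid on each of 3 disjoint one-world frames is valid on their disjoint union (validity is preserved under disjoint unions). Each one-world frame has |W|=1≤2, but the union has |W|=3.
Hence having at most 2 worlds is not modally definable.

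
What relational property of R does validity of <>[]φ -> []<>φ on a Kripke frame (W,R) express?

convergence

Suppose ◇□φ→□◇φ is valid. Take Rxy, Rxz and set V(φ)={w : Ryw}. Then □φ at y so ◇□φ at x, so □◇φ at x, so ◇φ at z, giving w with Rzw and Ryw.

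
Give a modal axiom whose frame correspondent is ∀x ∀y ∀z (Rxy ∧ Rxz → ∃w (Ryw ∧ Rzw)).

◇□s → □◇s

This is convergence; the standard corresponding axiom is .2: ◇□s → □◇s.
Suppose ◇□s→□◇s is valid. Take Rxy, Rxz and set V(s)={w : Ryw}. Then □s at y so ◇□s at x, so □◇s at x, so ◇s at z, giving w with Rzw and Ryw.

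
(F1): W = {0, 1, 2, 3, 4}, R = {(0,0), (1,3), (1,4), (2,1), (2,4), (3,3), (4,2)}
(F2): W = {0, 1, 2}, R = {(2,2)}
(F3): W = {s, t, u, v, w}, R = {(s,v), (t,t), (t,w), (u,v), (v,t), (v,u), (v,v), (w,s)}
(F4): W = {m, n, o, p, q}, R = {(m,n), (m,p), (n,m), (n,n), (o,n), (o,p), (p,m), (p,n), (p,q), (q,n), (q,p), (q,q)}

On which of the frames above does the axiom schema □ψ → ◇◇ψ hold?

This is the axiom for a generalized confluence (Geach) condition; its first-order frame correspondent is ∀x ∃w (xRw ∧ xR²w).
(F1): fails — at 4 but no w with 4Rw and 4R²w.
(F2): fails — at 0 but no w with 0Rw and 0R²w.
(F3): fails — at w but no w* with wRw* and wR²w*.
(F4): ✓.

(F4)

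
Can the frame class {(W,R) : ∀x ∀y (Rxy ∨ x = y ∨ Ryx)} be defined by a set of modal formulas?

Not modally definable

If a class were modally definable it would be closed under disjoint unions (Goldblatt–Thomason).
Take 3 disjoint single-world reflexive frames: each is trivially connected, but their disjoint union has 3 worlds with no edge between distinct components, so it is not connected.
Hence connectedness of R is not modally definable.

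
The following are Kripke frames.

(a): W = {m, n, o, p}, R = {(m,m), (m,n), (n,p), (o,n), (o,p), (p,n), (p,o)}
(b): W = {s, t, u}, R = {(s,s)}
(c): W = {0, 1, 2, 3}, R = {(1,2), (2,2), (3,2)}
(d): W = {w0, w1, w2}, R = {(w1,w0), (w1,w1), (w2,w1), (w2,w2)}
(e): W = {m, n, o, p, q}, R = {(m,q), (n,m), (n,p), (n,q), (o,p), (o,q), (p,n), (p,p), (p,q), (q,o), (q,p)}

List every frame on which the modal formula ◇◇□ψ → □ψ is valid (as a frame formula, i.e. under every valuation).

(b), (c)

Frame correspondent (Sahlqvist): ∀x ∀y ∀z ((xR²y ∧ xRz) → ∃w (yRw ∧ z = w)) — i.e. a generalized confluence (Geach) condition.
(a): fails — mR²n, mRm but no w with nRw and m=w.
(b): ✓.
(c): ✓.
(d): fails — w1R²w0, w1Rw0 but no w with w0Rw and w0=w.
(e): fails — nR²o, nRm but no w with oRw and m=w.
Valid on: (b), (c).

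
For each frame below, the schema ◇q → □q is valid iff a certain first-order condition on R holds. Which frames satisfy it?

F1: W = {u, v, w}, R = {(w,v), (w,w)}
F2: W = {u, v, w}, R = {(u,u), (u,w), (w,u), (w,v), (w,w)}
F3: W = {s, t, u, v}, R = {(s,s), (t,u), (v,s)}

This is the axiom for partial functionality; its first-order frame correspondent is ∀x ∀y ∀z (Rxy ∧ Rxz → y = z).
F1: fails — w sees both v and w.
F2: fails — u sees both u and w.
F3: holds.
Valid on: F3.

F3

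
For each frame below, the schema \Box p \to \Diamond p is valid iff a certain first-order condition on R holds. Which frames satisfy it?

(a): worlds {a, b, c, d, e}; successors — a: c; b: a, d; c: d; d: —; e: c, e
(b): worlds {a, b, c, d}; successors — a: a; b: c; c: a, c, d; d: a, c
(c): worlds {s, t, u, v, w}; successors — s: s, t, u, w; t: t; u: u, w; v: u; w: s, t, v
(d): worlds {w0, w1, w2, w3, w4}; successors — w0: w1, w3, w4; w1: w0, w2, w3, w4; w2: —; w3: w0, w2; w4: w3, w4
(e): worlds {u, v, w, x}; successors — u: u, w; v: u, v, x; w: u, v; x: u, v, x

The schema corresponds to seriality: \forall x \exists y Rxy.
(a): fails — world d has no successor.
(b): ✓.
(c): ✓.
(d): fails — world w2 has no successor.
(e): ✓.
Valid on: (b), (c), (e).

(b), (c), (e)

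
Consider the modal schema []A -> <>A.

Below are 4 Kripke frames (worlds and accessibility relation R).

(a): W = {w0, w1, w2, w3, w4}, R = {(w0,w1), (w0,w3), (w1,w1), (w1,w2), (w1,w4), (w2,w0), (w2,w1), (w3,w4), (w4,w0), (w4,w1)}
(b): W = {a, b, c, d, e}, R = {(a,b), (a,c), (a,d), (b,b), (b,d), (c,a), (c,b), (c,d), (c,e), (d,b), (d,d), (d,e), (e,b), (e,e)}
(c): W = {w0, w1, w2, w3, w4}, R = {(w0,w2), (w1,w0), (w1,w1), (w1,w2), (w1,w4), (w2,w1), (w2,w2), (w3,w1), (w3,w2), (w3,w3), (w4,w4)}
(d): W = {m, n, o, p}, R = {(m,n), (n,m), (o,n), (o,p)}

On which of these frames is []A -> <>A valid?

This is the axiom for seriality; its first-order frame correspondent is forall x exists y Rxy.
(a): satisfies the condition.
(b): satisfies the condition.
(c): satisfies the condition.
(d): fails — world p has no successor.
Valid on: (a), (b), (c).

(a), (b), (c)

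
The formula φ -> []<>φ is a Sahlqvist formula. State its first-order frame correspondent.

Symmetry

Suppose φ→□◇φ is valid. Take Rxy and set V(φ)={x}. Then φ at x, so □◇φ at x, so ◇φ at y, so some z with Ryz has φ; z=x, i.e. Ryx.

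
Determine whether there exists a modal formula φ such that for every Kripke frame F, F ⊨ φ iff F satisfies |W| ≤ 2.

No

Modal frame validity is preserved under disjoint unions.
Any modal formula valid on each of 3 disjoint one-world frames is valid on their disjoint union (validity is preserved under disjoint unions). Each one-world frame has |W|=1≤2, but the union has |W|=3.
So no modal formula (or set of formulas) defines exactly the |W|≤2 frames.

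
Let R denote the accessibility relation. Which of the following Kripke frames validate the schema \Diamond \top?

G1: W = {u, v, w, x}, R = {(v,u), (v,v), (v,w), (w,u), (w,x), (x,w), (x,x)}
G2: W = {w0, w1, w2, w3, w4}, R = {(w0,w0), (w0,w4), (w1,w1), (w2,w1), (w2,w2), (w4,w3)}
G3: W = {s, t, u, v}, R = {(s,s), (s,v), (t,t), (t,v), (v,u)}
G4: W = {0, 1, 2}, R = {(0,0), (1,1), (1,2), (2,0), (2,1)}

This is the axiom for seriality; its first-order frame correspondent is \forall x \exists y Rxy.
G1: fails — world u has no successor.
G2: fails — world w3 has no successor.
G3: fails — world u has no successor.
G4: satisfies the condition.

G4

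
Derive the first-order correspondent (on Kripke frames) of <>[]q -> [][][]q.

This is a Sahlqvist (Geach-type) schema ◇^1□^1q → □^3◇^0q.
Minimal-valuation argument: fix x; take any y with xR^1y and any z with xR^3z. Set V(q) to the set of worlds R-reachable from y in exactly 1 step. Then □^1q holds at y, so the antecedent holds at x; validity forces ◇^0q at z, giving a w with zR^0w and yR^1w.
First-order correspondent: forall x forall y forall z ((xRy & x R^3 z) -> exists w (yRw & z = w)).

forall x forall y forall z ((xRy & x R^3 z) -> exists w (yRw & z = w))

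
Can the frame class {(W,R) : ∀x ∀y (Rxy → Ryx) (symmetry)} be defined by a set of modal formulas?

Yes, by r → □◇r

This is a Sahlqvist condition; the B axiom r → □◇r defines it.
Suppose r→□◇r is valid. Take Rxy and set V(r)={x}. Then r at x, so □◇r at x, so ◇r at y, so some z with Ryz has r; z=x, i.e. Ryx.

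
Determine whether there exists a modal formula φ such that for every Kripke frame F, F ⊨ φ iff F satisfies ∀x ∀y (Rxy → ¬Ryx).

Modal frame validity is preserved under surjective bounded morphisms.
The 5-cycle (worlds s,t,u,v,w with s→t→u→v→w→s) is asymmetric. Mapping every world to a single reflexive point • is a surjective bounded morphism, and the reflexive point is not asymmetric (R•• but asymmetry requires ¬R••).
So the class is not modally definable.

No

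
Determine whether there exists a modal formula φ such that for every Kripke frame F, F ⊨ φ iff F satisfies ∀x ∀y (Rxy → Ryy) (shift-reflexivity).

Yes — defined by □(□r → r)

Yes: it is shift-reflexivity, defined by the T□ schema □(□r → r).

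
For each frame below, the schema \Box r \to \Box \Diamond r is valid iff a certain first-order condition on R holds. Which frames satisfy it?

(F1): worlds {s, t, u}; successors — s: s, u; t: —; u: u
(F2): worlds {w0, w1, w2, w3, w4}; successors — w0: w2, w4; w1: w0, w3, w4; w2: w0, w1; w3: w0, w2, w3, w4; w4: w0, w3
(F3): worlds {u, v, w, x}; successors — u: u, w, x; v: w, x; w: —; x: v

Frame correspondent (Sahlqvist): \forall x \forall z (xRz \to \exists w (xRw \wedge zRw)) — i.e. a generalized confluence (Geach) condition.
(F1): ✓.
(F2): fails — w0Rw2 but no w with w0Rw and w2Rw.
(F3): fails — uRw but no t with uRt and wRt.

(F1)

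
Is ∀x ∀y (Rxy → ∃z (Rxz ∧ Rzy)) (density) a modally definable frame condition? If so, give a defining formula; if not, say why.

Yes: it is density, defined by the C4 schema □□q → □q.
Suppose □□q→□q is valid. Take Rxy and set V(q)={w : xR²w}. Then □□q at x, so □q at x, so q at y, i.e. ∃z(Rxz∧Rzy).

Definable; □□q → □q defines it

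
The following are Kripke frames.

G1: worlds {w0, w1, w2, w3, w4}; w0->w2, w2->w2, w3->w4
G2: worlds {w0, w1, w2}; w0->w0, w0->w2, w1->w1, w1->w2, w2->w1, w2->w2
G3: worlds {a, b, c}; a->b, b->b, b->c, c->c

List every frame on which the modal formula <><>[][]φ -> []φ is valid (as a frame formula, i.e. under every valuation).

The schema corresponds to a generalized confluence (Geach) condition: forall x forall y forall z ((x R^2 y & xRz) -> exists w (y R^2 w & z = w)).
G1: condition met.
G2: fails — w0R²w1, w0Rw0 but no w with w1R²w and w0=w.
G3: fails — aR²c, aRb but no w with cR²w and b=w.
Valid on: G1.

G1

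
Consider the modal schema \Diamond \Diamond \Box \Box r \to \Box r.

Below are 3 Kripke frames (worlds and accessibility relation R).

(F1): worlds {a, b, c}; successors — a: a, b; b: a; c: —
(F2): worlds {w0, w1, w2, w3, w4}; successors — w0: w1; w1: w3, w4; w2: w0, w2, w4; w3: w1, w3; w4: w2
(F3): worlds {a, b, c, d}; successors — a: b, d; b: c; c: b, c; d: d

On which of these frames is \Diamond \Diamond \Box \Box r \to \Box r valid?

The schema corresponds to a generalized confluence (Geach) condition: \forall x \forall y \forall z ((x R^2 y \wedge xRz) \to \exists w (y R^2 w \wedge z = w)).
(F1): satisfies the condition.
(F2): fails — w0R²w4, w0Rw1 but no w with w4R²w and w1=w.
(F3): fails — aR²c, aRd but no w with cR²w and d=w.
Valid on: (F1).

(F1)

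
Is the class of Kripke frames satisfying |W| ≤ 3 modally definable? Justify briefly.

If a class were modally definable it would be closed under disjoint unions (Goldblatt–Thomason).
Any modal formula valid on each of 4 disjoint one-world frames is valid on their disjoint union (validity is preserved under disjoint unions). Each one-world frame has |W|=1≤3, but the union has |W|=4.
Hence having at most 3 worlds is not modally definable.

No — not modally definable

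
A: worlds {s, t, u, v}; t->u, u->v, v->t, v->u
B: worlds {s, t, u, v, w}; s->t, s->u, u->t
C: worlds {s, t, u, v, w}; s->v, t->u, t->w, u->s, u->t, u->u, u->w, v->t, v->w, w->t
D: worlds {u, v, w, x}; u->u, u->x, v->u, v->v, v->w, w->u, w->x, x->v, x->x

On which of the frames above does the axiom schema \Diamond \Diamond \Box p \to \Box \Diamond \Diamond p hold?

D

This is the axiom for a generalized confluence (Geach) condition; its first-order frame correspondent is \forall x \forall y \forall z ((x R^2 y \wedge xRz) \to \exists w (yRw \wedge z R^2 w)).
A: fails — vR²u, vRu but no w with uRw and uR²w.
B: fails — sR²t, sRt but no w* with tRw* and tR²w*.
C: fails — tR²s, tRw but no w* with sRw* and wR²w*.
D: ✓.
Valid on: D.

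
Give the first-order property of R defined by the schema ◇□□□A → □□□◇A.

This is a Sahlqvist (Geach-type) schema ◇^1□^3A → □^3◇^1A.
First-order correspondent: ∀x ∀y ∀z ((xRy ∧ xR³z) → ∃w (yR³w ∧ zRw)).

∀x ∀y ∀z ((xRy ∧ xR³z) → ∃w (yR³w ∧ zRw))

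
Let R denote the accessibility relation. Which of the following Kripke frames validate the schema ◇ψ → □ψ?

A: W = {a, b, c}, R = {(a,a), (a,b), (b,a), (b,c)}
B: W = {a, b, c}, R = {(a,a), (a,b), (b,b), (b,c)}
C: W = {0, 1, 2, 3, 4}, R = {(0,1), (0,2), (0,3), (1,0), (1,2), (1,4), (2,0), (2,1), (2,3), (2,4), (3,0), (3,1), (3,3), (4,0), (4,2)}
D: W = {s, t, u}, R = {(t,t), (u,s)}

D

The schema corresponds to partial functionality: ∀x ∀y ∀z (Rxy ∧ Rxz → y = z).
A: fails — a sees both a and b.
B: fails — a sees both a and b.
C: fails — 0 sees both 1 and 2.
D: condition met.
Valid on: D.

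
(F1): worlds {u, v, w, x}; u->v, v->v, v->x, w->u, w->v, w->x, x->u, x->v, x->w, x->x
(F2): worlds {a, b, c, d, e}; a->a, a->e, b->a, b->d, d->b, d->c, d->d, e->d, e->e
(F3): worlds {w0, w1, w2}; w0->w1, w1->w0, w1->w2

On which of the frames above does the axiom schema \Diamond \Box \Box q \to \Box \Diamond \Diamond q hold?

(F1)

This is the axiom for a generalized confluence (Geach) condition; its first-order frame correspondent is \forall x \forall y \forall z ((xRy \wedge xRz) \to \exists w (y R^2 w \wedge z R^2 w)).
(F1): condition met.
(F2): fails — dRb, dRc but no w with bR²w and cR²w.
(F3): fails — w1Rw0, w1Rw2 but no w with w0R²w and w2R²w.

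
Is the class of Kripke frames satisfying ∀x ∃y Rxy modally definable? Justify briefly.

This is a Sahlqvist condition; the D axiom □p → ◇p defines it.
Suppose □p→◇p is valid. At any x set V(p)=W. Then □p at x, so ◇p at x, so x has a successor.

Yes — defined by □p → ◇p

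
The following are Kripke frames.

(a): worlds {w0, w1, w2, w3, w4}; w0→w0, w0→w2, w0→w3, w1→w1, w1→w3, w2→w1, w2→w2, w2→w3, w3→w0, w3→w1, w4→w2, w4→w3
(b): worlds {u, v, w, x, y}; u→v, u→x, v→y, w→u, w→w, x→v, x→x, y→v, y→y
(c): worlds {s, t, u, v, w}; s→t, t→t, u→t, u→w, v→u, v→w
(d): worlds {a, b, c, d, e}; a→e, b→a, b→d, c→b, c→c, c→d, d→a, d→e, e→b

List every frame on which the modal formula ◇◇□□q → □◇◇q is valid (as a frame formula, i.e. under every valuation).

(a), (b)

This is the axiom for a generalized confluence (Geach) condition; its first-order frame correspondent is ∀x ∀y ∀z ((xR²y ∧ xRz) → ∃w (yR²w ∧ zR²w)).
(a): condition met.
(b): condition met.
(c): fails — uR²t, uRw but no w* with tR²w* and wR²w*.
(d): fails — bR²e, bRa but no w with eR²w and aR²w.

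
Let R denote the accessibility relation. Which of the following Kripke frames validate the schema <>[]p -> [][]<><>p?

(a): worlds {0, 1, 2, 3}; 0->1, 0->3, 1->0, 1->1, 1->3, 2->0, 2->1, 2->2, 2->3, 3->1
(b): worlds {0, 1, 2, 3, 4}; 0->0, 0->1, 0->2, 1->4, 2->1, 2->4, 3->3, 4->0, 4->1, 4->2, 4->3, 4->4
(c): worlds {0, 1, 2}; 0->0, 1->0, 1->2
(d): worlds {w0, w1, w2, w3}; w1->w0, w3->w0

Frame correspondent (Sahlqvist): forall x forall y forall z ((xRy & x R^2 z) -> exists w (yRw & z R^2 w)) — i.e. a generalized confluence (Geach) condition.
(a): holds.
(b): fails — 2R1, 2R²3 but no w with 1Rw and 3R²w.
(c): fails — 1R2, 1R²0 but no w with 2Rw and 0R²w.
(d): holds.
Valid on: (a), (d).

(a), (d)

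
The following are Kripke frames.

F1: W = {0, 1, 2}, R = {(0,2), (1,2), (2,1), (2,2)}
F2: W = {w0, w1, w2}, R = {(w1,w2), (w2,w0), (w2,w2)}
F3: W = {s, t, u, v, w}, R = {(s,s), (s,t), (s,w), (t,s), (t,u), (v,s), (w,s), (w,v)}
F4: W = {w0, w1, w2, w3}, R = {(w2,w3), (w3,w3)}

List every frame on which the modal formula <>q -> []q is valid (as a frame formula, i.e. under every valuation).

F4

The schema corresponds to partial functionality: forall x forall y forall z (Rxy & Rxz -> y = z).
F1: fails — 2 sees both 1 and 2.
F2: fails — w2 sees both w0 and w2.
F3: fails — s sees both s and t.
F4: satisfies the condition.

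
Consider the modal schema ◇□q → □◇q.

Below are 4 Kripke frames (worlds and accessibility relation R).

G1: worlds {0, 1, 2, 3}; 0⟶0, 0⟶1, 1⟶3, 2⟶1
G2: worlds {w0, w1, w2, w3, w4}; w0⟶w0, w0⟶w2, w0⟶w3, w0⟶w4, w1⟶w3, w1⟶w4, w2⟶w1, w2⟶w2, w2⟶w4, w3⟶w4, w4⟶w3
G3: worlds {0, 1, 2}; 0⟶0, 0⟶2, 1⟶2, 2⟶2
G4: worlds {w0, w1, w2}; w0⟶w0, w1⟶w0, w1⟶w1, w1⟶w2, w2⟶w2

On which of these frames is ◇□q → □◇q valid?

This is the axiom for convergence; its first-order frame correspondent is ∀x ∀y ∀z (Rxy ∧ Rxz → ∃w (Ryw ∧ Rzw)).
G1: fails — R00 and R01 but 0 and 1 have no common successor.
G2: fails — Rw0w4 and Rw0w2 but w4 and w2 have no common successor.
G3: ✓.
G4: fails — Rw1w2 and Rw1w0 but w2 and w0 have no common successor.
Valid on: G3.

G3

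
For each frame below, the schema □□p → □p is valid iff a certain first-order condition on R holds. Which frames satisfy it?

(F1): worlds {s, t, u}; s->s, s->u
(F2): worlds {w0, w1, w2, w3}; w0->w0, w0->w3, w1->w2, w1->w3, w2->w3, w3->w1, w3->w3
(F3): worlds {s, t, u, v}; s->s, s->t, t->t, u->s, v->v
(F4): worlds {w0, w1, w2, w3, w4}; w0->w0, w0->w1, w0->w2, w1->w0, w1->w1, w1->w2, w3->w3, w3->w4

This is the axiom for density; its first-order frame correspondent is ∀x ∀y (Rxy → ∃z (Rxz ∧ Rzy)).
(F1): condition met.
(F2): fails — Rw1w2 but no z with Rw1z and Rzw2.
(F3): condition met.
(F4): condition met.
Valid on: (F1), (F3), (F4).

(F1), (F3), (F4)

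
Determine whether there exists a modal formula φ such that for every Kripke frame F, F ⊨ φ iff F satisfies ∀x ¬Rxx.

Modal frame validity is preserved under surjective bounded morphisms.
The 2-cycle (worlds s,t with s→t→s) is irreflexive, and the map sending every world to a single reflexive point • is a surjective bounded morphism (forth: every edge maps to (•,•); back: every world has a successor). So any modal formula valid on the 2-cycle is also valid on the reflexive point, which is not irreflexive.
So no modal formula (or set of formulas) defines exactly the irreflexive frames.

Not modally definable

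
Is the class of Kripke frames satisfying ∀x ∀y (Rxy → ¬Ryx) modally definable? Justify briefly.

Not modally definable

If a class were modally definable it would be closed under surjective bounded morphisms (Goldblatt–Thomason).
The 4-cycle (worlds 0,1,2,3 with 0→1→2→3→0) is asymmetric. Mapping every world to a single reflexive point • is a surjective bounded morphism, and the reflexive point is not asymmetric (R•• but asymmetry requires ¬R••).
Hence asymmetry is not modally definable.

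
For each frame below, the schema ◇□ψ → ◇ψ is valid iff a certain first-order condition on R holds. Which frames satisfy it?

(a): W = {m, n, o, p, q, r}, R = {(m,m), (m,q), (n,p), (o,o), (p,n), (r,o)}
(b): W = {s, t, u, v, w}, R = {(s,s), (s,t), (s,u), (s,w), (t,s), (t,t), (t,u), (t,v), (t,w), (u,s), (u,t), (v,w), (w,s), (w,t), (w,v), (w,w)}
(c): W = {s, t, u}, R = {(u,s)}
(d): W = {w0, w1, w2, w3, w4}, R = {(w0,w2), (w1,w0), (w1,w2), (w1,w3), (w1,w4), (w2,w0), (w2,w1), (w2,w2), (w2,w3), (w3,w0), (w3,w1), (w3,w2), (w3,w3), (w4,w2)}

(b), (d)

Frame correspondent (Sahlqvist): ∀x ∀y (xRy → ∃w (yRw ∧ xRw)) — i.e. a generalized confluence (Geach) condition.
(a): fails — mRq but no w with qRw and mRw.
(b): condition met.
(c): fails — uRs but no w with sRw and uRw.
(d): condition met.
Valid on: (b), (d).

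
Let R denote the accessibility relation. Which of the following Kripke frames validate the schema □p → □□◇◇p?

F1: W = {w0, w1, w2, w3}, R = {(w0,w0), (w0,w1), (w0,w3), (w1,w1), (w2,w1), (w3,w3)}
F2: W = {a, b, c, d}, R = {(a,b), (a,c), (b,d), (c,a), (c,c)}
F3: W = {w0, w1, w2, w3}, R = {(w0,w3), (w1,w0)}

F1

This is the axiom for a generalized confluence (Geach) condition; its first-order frame correspondent is ∀x ∀z (xR²z → ∃w (xRw ∧ zR²w)).
F1: condition met.
F2: fails — aR²d but no w with aRw and dR²w.
F3: fails — w1R²w3 but no w with w1Rw and w3R²w.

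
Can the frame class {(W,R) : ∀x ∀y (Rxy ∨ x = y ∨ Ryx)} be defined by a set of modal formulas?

If a class were modally definable it would be closed under disjoint unions (Goldblatt–Thomason).
Take 2 disjoint single-world reflexive frames: each is trivially connected, but their disjoint union has 2 worlds with no edge between distinct components, so it is not connected.
Hence connectedness of R is not modally definable.

No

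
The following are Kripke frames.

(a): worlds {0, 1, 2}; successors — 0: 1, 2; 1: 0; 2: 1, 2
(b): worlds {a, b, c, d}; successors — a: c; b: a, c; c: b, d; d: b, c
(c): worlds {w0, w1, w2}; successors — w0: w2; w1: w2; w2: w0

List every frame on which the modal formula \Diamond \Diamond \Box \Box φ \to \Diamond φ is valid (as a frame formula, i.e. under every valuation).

(b)

Frame correspondent (Sahlqvist): \forall x \forall y (x R^2 y \to \exists w (y R^2 w \wedge xRw)) — i.e. a generalized confluence (Geach) condition.
(a): fails — 1R²1 but no w with 1R²w and 1Rw.
(b): satisfies the condition.
(c): fails — w0R²w0 but no w with w0R²w and w0Rw.
Valid on: (b).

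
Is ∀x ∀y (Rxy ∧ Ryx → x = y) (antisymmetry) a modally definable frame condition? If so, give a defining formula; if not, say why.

If a class were modally definable it would be closed under surjective bounded morphisms (Goldblatt–Thomason).
The 6-cycle (worlds s,t,u,v,w,x with s→t→u→v→w→x→s) is antisymmetric. Sending even-indexed worlds to a and odd-indexed worlds to b is a surjective bounded morphism onto the two-world frame with a↔b, which is not antisymmetric.
Hence antisymmetry is not modally definable.

No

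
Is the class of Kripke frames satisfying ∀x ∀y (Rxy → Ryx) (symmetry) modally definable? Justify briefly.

Yes: it is symmetry, defined by the B schema p → □◇p.
Suppose p→□◇p is valid. Take Rxy and set V(p)={x}. Then p at x, so □◇p at x, so ◇p at y, so some z with Ryz has p; z=x, i.e. Ryx.

Yes, by p → □◇p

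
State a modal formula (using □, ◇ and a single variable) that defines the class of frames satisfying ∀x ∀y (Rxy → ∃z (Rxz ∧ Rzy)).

This is density; the standard corresponding axiom is C4: □□ψ → □ψ.

□□ψ → □ψ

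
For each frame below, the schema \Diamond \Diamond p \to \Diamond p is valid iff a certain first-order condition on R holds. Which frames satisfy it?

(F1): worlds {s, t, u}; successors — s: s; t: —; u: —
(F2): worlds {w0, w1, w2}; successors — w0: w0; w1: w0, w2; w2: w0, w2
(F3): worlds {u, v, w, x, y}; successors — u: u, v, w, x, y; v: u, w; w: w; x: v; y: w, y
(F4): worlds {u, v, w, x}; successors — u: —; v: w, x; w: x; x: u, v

Frame correspondent (Sahlqvist): \forall x \forall y \forall z (Rxy \wedge Ryz \to Rxz) — i.e. transitivity.
(F1): ✓.
(F2): ✓.
(F3): fails — Rvu and Ruv but not Rvv.
(F4): fails — Rwx and Rxu but not Rwu.
Valid on: (F1), (F2).

(F1), (F2)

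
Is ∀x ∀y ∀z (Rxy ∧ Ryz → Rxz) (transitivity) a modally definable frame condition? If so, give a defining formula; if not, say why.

Definable; □r → □□r defines it

Yes: it is transitivity, defined by the 4 schema □r → □□r.
Suppose □r→□□r is valid. Take Rxy, Ryz and set V(r)={w : Rxw}. Then □r at x, so □□r at x, so □r at y, so r at z, i.e. Rxz.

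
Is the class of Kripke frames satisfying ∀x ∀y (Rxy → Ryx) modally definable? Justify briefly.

Yes: it is symmetry, defined by the B schema p → □◇p.
Suppose p→□◇p is valid. Take Rxy and set V(p)={x}. Then p at x, so □◇p at x, so ◇p at y, so some z with Ryz has p; z=x, i.e. Ryx.

Yes, by p → □◇p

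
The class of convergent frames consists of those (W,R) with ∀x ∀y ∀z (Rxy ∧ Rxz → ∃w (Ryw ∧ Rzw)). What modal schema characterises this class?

A defining formula is ◇□ψ → □◇ψ (the .2 axiom).
Suppose ◇□ψ→□◇ψ is valid. Take Rxy, Rxz and set V(ψ)={w : Ryw}. Then □ψ at y so ◇□ψ at x, so □◇ψ at x, so ◇ψ at z, giving w with Rzw and Ryw.

◇□ψ → □◇ψ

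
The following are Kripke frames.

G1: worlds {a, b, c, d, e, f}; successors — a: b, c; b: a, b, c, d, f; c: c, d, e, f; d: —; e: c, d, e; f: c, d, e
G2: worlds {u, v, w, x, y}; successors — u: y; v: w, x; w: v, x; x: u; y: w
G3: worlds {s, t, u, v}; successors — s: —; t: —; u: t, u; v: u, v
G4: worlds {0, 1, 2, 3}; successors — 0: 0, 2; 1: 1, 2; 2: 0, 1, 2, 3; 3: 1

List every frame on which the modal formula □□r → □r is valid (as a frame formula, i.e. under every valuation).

The schema corresponds to density: ∀x ∀y (Rxy → ∃z (Rxz ∧ Rzy)).
G1: condition met.
G2: fails — Rvw but no z with Rvz and Rzw.
G3: condition met.
G4: condition met.
Valid on: G1, G3, G4.

G1, G3, G4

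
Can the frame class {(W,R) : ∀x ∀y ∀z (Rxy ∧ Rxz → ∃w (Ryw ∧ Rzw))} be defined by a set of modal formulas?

This is a Sahlqvist condition; the .2 axiom ◇□r → □◇r defines it.
Suppose ◇□r→□◇r is valid. Take Rxy, Rxz and set V(r)={w : Ryw}. Then □r at y so ◇□r at x, so □◇r at x, so ◇r at z, giving w with Rzw and Ryw.

Yes — defined by ◇□r → □◇r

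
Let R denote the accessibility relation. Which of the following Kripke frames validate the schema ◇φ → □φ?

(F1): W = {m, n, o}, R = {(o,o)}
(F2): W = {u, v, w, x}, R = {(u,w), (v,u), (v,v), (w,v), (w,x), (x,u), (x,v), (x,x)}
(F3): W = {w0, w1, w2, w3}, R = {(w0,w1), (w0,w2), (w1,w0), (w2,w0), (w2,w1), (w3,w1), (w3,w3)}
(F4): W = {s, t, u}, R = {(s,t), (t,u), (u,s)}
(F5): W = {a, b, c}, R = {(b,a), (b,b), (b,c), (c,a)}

Frame correspondent (Sahlqvist): ∀x ∀y ∀z (Rxy ∧ Rxz → y = z) — i.e. partial functionality.
(F1): ✓.
(F2): fails — v sees both u and v.
(F3): fails — w0 sees both w1 and w2.
(F4): ✓.
(F5): fails — b sees both a and b.
Valid on: (F1), (F4).

(F1), (F4)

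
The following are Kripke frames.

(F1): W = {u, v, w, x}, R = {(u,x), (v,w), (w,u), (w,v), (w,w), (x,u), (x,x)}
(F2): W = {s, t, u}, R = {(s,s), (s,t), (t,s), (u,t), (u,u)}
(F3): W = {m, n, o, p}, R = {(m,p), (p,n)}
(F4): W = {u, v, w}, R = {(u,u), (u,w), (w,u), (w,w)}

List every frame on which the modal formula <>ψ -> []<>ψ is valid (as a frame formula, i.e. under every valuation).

(F4)

The schema corresponds to the Euclidean property: forall x forall y forall z (Rxy & Rxz -> Ryz).
(F1): fails — Rwu and Rww but not Ruw.
(F2): fails — Rst and Rst but not Rtt.
(F3): fails — Rmp and Rmp but not Rpp.
(F4): ✓.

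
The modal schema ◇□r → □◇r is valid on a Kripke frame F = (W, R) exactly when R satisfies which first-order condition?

convergence: ∀x ∀y ∀z (Rxy ∧ Rxz → ∃w (Ryw ∧ Rzw))

Suppose ◇□r→□◇r is valid. Take Rxy, Rxz and set V(r)={w : Ryw}. Then □r at y so ◇□r at x, so □◇r at x, so ◇r at z, giving w with Rzw and Ryw.
The converse is a direct semantic check.
So the correspondent is convergence.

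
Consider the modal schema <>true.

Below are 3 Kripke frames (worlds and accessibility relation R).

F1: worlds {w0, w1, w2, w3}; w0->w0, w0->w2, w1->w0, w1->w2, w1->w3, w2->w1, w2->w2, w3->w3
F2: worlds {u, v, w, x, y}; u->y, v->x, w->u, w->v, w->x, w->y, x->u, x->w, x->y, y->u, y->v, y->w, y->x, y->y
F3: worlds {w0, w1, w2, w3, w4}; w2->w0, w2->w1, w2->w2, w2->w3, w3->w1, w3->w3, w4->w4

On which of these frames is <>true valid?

This is the axiom for seriality; its first-order frame correspondent is forall x exists y Rxy.
F1: holds.
F2: holds.
F3: fails — world w0 has no successor.

F1, F2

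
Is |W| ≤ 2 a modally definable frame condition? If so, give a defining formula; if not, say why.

Modal frame validity is preserved under disjoint unions.
Any modal formula valid on each of 3 disjoint one-world frames is valid on their disjoint union (validity is preserved under disjoint unions). Each one-world frame has |W|=1≤2, but the union has |W|=3.
Hence having at most 2 worlds is not modally definable.

Not definable by any modal formula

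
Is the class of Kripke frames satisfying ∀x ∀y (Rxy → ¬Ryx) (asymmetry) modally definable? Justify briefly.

Any modally definable frame class is closed under surjective bounded morphisms.
The 4-cycle (worlds 0,1,2,3 with 0→1→2→3→0) is asymmetric. Mapping every world to a single reflexive point • is a surjective bounded morphism, and the reflexive point is not asymmetric (R•• but asymmetry requires ¬R••).
So the class is not modally definable.

Not definable by any modal formula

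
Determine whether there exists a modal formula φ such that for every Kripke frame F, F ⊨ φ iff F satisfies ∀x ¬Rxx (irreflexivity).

No — not modally definable

If a class were modally definable it would be closed under surjective bounded morphisms (Goldblatt–Thomason).
The 5-cycle (worlds w0,w1,w2,w3,w4 with w0→w1→w2→w3→w4→w0) is irreflexive, and the map sending every world to a single reflexive point • is a surjective bounded morphism (forth: every edge maps to (•,•); back: every world has a successor). So any modal formula valid on the 5-cycle is also valid on the reflexive point, which is not irreflexive.
So the class is not modally definable.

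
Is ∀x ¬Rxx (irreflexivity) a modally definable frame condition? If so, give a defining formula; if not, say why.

Not modally definable

Any modally definable frame class is closed under surjective bounded morphisms.
The 3-cycle (worlds w0,w1,w2 with w0→w1→w2→w0) is irreflexive, and the map sending every world to a single reflexive point • is a surjective bounded morphism (forth: every edge maps to (•,•); back: every world has a successor). So any modal formula valid on the 3-cycle is also valid on the reflexive point, which is not irreflexive.
So the class is not modally definable.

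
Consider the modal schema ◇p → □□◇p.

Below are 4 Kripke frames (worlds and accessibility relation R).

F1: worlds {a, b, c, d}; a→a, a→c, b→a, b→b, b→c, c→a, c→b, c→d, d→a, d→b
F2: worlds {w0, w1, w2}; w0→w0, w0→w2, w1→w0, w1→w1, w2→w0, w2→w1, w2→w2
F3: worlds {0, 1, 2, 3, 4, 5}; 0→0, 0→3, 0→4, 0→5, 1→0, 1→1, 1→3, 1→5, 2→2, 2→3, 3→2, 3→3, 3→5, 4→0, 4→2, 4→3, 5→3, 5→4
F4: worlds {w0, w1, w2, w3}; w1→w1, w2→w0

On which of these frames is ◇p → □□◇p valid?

This is the axiom for a generalized confluence (Geach) condition; its first-order frame correspondent is ∀x ∀y ∀z ((xRy ∧ xR²z) → ∃w (y = w ∧ zRw)).
F1: fails — aRc, aR²c but no w with c=w and cRw.
F2: fails — w0Rw2, w0R²w1 but no w with w2=w and w1Rw.
F3: fails — 0R0, 0R²2 but no w with 0=w and 2Rw.
F4: condition met.

F4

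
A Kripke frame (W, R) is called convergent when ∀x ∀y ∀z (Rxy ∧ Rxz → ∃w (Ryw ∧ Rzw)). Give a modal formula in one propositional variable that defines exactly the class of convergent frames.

This is convergence; the standard corresponding axiom is .2: ◇□ψ → □◇ψ.
Suppose ◇□ψ→□◇ψ is valid. Take Rxy, Rxz and set V(ψ)={w : Ryw}. Then □ψ at y so ◇□ψ at x, so □◇ψ at x, so ◇ψ at z, giving w with Rzw and Ryw.

◇□ψ → □◇ψ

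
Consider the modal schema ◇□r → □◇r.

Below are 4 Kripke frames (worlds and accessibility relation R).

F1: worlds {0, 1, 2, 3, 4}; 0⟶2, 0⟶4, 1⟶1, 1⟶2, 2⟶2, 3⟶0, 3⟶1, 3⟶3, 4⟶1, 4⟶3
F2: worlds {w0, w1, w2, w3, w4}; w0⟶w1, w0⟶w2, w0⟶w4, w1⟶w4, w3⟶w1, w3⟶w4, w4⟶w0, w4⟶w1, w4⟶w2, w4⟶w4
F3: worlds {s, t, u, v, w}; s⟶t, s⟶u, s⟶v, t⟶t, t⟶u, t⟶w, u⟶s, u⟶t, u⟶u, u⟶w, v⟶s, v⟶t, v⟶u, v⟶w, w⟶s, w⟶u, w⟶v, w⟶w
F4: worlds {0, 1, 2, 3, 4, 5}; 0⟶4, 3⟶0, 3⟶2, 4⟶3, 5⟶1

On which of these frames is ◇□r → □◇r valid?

F3

Frame correspondent (Sahlqvist): ∀x ∀y ∀z (Rxy ∧ Rxz → ∃w (Ryw ∧ Rzw)) — i.e. convergence.
F1: fails — R02 and R04 but 2 and 4 have no common successor.
F2: fails — Rw0w4 and Rw0w2 but w4 and w2 have no common successor.
F3: ✓.
F4: fails — R32 and R32 but 2 and 2 have no common successor.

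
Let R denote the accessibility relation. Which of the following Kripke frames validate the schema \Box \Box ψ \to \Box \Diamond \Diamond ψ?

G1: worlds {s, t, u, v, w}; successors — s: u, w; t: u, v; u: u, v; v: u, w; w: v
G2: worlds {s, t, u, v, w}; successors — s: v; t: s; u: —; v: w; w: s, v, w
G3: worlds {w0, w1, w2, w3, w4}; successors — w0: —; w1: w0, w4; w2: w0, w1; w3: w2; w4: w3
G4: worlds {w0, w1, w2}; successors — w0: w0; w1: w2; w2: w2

G1, G4

This is the axiom for a generalized confluence (Geach) condition; its first-order frame correspondent is \forall x \forall z (xRz \to \exists w (x R^2 w \wedge z R^2 w)).
G1: condition met.
G2: fails — tRs but no w* with tR²w* and sR²w*.
G3: fails — w1Rw0 but no w with w1R²w and w0R²w.
G4: condition met.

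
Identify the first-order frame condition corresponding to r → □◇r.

Symmetry

Suppose r→□◇r is valid. Take Rxy and set V(r)={x}. Then r at x, so □◇r at x, so ◇r at y, so some z with Ryz has r; z=x, i.e. Ryx.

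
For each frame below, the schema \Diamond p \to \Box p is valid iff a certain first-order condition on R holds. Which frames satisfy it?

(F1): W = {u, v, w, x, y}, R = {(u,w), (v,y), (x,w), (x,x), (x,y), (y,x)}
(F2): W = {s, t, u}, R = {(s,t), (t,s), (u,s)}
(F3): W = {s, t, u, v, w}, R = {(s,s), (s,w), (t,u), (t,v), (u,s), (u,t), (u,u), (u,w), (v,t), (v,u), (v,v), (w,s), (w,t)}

(F2)

This is the axiom for partial functionality; its first-order frame correspondent is \forall x \forall y \forall z (Rxy \wedge Rxz \to y = z).
(F1): fails — x sees both w and x.
(F2): condition met.
(F3): fails — s sees both s and w.
Valid on: (F2).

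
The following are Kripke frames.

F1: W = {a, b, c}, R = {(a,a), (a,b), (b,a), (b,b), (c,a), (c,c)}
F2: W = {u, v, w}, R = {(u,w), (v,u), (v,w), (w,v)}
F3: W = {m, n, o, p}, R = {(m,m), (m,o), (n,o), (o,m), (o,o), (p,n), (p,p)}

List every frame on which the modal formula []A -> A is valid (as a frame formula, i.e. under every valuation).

F1

Frame correspondent (Sahlqvist): forall x Rxx — i.e. reflexivity.
F1: condition met.
F2: fails — world u does not see itself.
F3: fails — world n does not see itself.
Valid on: F1.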